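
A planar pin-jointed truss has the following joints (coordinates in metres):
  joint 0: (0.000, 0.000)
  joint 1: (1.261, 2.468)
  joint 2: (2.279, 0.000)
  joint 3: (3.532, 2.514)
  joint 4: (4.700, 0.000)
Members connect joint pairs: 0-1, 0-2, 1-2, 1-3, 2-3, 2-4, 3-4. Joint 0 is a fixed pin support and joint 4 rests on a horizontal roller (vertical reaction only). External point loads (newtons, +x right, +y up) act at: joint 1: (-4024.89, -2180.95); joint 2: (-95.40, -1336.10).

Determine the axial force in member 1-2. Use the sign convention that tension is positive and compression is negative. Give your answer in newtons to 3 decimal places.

2416.514

N=5 nodes, M=7 members, R=3 reactions → 2N=10, M+R=10
member 0 (0-1): L=2.7715, (cx,cy)=(0.4550,0.8905)
member 1 (0-2): L=2.2790, (cx,cy)=(1.0000,0.0000)
member 2 (1-2): L=2.6697, (cx,cy)=(0.3813,-0.9244)
member 3 (1-3): L=2.2715, (cx,cy)=(0.9998,0.0203)
member 4 (2-3): L=2.8090, (cx,cy)=(0.4461,0.8950)
member 5 (2-4): L=2.4210, (cx,cy)=(1.0000,0.0000)
member 6 (3-4): L=2.7721, (cx,cy)=(0.4213,-0.9069)
solve A·x = −loads:
  F[0-1] = -4938.2960 N (compression)
  F[0-2] = -1873.4134 N (compression)
  F[1-2] = +2416.5140 N (tension)
  F[1-3] = +856.7363 N (tension)
  F[2-3] = -1003.1718 N (compression)
  F[2-4] = -409.0717 N (compression)
  F[3-4] = +970.8724 N (tension)
  Rx@0 = +4120.2900 N
  Ry@0 = +4397.5348 N
  Ry@4 = -880.4848 N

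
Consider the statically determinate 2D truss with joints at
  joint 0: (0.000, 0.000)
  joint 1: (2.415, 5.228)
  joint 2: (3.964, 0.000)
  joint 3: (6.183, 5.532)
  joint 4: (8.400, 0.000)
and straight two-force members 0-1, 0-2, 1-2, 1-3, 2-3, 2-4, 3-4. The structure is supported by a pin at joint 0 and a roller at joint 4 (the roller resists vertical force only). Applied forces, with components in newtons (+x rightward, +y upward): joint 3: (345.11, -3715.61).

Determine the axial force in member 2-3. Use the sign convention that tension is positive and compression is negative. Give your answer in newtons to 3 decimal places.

N=5 nodes, M=7 members, R=3 reactions → 2N=10, M+R=10
member 0 (0-1): L=5.7588, (cx,cy)=(0.4194,0.9078)
member 1 (0-2): L=3.9640, (cx,cy)=(1.0000,0.0000)
member 2 (1-2): L=5.4526, (cx,cy)=(0.2841,-0.9588)
member 3 (1-3): L=3.7802, (cx,cy)=(0.9968,0.0804)
member 4 (2-3): L=5.9605, (cx,cy)=(0.3723,0.9281)
member 5 (2-4): L=4.4360, (cx,cy)=(1.0000,0.0000)
member 6 (3-4): L=5.9597, (cx,cy)=(0.3720,-0.9282)
solve A·x = −loads:
  F[0-1] = -829.8719 N (compression)
  F[0-2] = +693.1213 N (tension)
  F[1-2] = +738.8044 N (tension)
  F[1-3] = -559.7052 N (compression)
  F[2-3] = -763.2283 N (compression)
  F[2-4] = +1187.1426 N (tension)
  F[3-4] = -3191.2595 N (compression)
  Rx@0 = -345.1100 N
  Ry@0 = +753.3761 N
  Ry@4 = +2962.2339 N

-763.228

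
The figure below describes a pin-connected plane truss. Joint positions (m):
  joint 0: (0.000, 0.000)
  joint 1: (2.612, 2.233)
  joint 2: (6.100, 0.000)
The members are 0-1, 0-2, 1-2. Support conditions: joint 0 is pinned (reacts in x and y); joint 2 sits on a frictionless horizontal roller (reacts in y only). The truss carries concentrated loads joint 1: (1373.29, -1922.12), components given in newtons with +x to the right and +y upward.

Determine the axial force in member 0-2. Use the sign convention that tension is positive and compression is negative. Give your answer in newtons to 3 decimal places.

2070.869

N=3 nodes, M=3 members, R=3 reactions → 2N=6, M+R=6
member 0 (0-1): L=3.4364, (cx,cy)=(0.7601,0.6498)
member 1 (0-2): L=6.1000, (cx,cy)=(1.0000,0.0000)
member 2 (1-2): L=4.1415, (cx,cy)=(0.8422,-0.5392)
solve A·x = −loads:
  F[0-1] = -917.7481 N (compression)
  F[0-2] = +2070.8687 N (tension)
  F[1-2] = -2458.8891 N (compression)
  Rx@0 = -1373.2900 N
  Ry@0 = +596.3603 N
  Ry@2 = +1325.7597 N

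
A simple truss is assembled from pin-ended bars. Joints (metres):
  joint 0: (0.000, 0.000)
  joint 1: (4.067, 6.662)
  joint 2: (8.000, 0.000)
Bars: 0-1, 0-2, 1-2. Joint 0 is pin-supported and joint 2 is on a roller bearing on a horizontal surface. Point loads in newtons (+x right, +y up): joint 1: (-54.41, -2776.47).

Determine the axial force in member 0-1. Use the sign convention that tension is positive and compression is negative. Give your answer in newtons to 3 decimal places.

-1652.320

N=3 nodes, M=3 members, R=3 reactions → 2N=6, M+R=6
member 0 (0-1): L=7.8053, (cx,cy)=(0.5211,0.8535)
member 1 (0-2): L=8.0000, (cx,cy)=(1.0000,0.0000)
member 2 (1-2): L=7.7363, (cx,cy)=(0.5084,-0.8611)
solve A·x = −loads:
  F[0-1] = -1652.3198 N (compression)
  F[0-2] = +806.5413 N (tension)
  F[1-2] = -1586.4902 N (compression)
  Rx@0 = +54.4100 N
  Ry@0 = +1410.2920 N
  Ry@2 = +1366.1780 N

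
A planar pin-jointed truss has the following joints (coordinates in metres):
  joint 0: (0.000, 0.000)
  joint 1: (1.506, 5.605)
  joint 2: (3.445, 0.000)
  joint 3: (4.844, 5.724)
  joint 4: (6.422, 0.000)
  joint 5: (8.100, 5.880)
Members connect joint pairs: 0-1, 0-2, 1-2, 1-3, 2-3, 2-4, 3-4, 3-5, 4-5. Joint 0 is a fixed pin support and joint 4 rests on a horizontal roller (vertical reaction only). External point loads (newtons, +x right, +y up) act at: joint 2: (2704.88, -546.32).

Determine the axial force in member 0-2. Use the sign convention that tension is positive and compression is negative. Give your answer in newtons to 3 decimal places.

2772.926

N=6 nodes, M=9 members, R=3 reactions → 2N=12, M+R=12
member 0 (0-1): L=5.8038, (cx,cy)=(0.2595,0.9657)
member 1 (0-2): L=3.4450, (cx,cy)=(1.0000,0.0000)
member 2 (1-2): L=5.9309, (cx,cy)=(0.3269,-0.9450)
member 3 (1-3): L=3.3401, (cx,cy)=(0.9994,0.0356)
member 4 (2-3): L=5.8925, (cx,cy)=(0.2374,0.9714)
member 5 (2-4): L=2.9770, (cx,cy)=(1.0000,0.0000)
member 6 (3-4): L=5.9375, (cx,cy)=(0.2658,-0.9640)
member 7 (3-5): L=3.2597, (cx,cy)=(0.9989,0.0479)
member 8 (4-5): L=6.1147, (cx,cy)=(0.2744,0.9616)
solve A·x = −loads:
  F[0-1] = -262.2360 N (compression)
  F[0-2] = +2772.9264 N (tension)
  F[1-2] = +262.1792 N (tension)
  F[1-3] = -153.8586 N (compression)
  F[2-3] = +307.3357 N (tension)
  F[2-4] = +80.7929 N (tension)
  F[3-4] = -303.9990 N (compression)
  F[3-5] = -0.0000 N (compression)
  F[4-5] = +0.0000 N (tension)
  Rx@0 = -2704.8800 N
  Ry@0 = +253.2536 N
  Ry@4 = +293.0664 N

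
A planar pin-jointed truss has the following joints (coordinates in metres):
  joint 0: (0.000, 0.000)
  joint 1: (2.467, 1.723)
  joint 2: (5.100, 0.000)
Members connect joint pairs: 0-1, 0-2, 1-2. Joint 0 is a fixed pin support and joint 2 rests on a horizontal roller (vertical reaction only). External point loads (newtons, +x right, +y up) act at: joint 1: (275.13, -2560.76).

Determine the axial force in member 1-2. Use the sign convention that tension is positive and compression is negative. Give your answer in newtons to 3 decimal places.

-2431.954

N=3 nodes, M=3 members, R=3 reactions → 2N=6, M+R=6
member 0 (0-1): L=3.0091, (cx,cy)=(0.8198,0.5726)
member 1 (0-2): L=5.1000, (cx,cy)=(1.0000,0.0000)
member 2 (1-2): L=3.1467, (cx,cy)=(0.8368,-0.5476)
solve A·x = −loads:
  F[0-1] = -2146.5615 N (compression)
  F[0-2] = +2034.9677 N (tension)
  F[1-2] = -2431.9540 N (compression)
  Rx@0 = -275.1300 N
  Ry@0 = +1229.1043 N
  Ry@2 = +1331.6557 N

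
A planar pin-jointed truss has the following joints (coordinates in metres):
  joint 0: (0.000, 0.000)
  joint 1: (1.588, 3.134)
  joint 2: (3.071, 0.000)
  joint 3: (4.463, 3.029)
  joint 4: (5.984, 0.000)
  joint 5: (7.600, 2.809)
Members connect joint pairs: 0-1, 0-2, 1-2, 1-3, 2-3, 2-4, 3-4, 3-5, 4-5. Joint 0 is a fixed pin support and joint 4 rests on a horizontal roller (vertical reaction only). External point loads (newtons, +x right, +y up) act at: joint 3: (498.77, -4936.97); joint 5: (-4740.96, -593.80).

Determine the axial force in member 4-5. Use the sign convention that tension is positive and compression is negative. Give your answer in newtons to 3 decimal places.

N=6 nodes, M=9 members, R=3 reactions → 2N=12, M+R=12
member 0 (0-1): L=3.5134, (cx,cy)=(0.4520,0.8920)
member 1 (0-2): L=3.0710, (cx,cy)=(1.0000,0.0000)
member 2 (1-2): L=3.4672, (cx,cy)=(0.4277,-0.9039)
member 3 (1-3): L=2.8769, (cx,cy)=(0.9993,-0.0365)
member 4 (2-3): L=3.3335, (cx,cy)=(0.4176,0.9086)
member 5 (2-4): L=2.9130, (cx,cy)=(1.0000,0.0000)
member 6 (3-4): L=3.3894, (cx,cy)=(0.4487,-0.8937)
member 7 (3-5): L=3.1447, (cx,cy)=(0.9975,-0.0700)
member 8 (4-5): L=3.2407, (cx,cy)=(0.4987,0.8668)
solve A·x = −loads:
  F[0-1] = -3438.8505 N (compression)
  F[0-2] = -2687.8676 N (compression)
  F[1-2] = +3517.2225 N (tension)
  F[1-3] = -3060.7719 N (compression)
  F[2-3] = -3498.8943 N (compression)
  F[2-4] = +277.5892 N (tension)
  F[3-4] = -1760.0342 N (compression)
  F[3-5] = -4239.1253 N (compression)
  F[4-5] = -1027.1899 N (compression)
  Rx@0 = +4242.1900 N
  Ry@0 = +3067.5356 N
  Ry@4 = +2463.2344 N

-1027.190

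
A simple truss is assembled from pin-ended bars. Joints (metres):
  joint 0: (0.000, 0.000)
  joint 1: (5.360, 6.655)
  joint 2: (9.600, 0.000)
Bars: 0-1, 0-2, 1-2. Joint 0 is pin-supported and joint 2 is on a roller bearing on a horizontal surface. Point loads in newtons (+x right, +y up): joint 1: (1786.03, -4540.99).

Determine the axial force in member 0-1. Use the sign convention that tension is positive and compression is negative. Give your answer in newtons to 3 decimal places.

-985.447

N=3 nodes, M=3 members, R=3 reactions → 2N=6, M+R=6
member 0 (0-1): L=8.5451, (cx,cy)=(0.6273,0.7788)
member 1 (0-2): L=9.6000, (cx,cy)=(1.0000,0.0000)
member 2 (1-2): L=7.8909, (cx,cy)=(0.5373,-0.8434)
solve A·x = −loads:
  F[0-1] = -985.4475 N (compression)
  F[0-2] = +2404.1623 N (tension)
  F[1-2] = -4474.3050 N (compression)
  Rx@0 = -1786.0300 N
  Ry@0 = +767.4758 N
  Ry@2 = +3773.5142 N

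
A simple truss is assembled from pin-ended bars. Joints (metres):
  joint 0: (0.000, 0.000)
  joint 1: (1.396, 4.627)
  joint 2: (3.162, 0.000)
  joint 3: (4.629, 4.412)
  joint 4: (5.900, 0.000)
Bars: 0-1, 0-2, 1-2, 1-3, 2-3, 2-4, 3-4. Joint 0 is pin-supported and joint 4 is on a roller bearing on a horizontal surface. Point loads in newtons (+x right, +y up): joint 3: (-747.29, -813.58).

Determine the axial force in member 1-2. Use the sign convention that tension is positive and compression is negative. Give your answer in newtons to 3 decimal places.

N=5 nodes, M=7 members, R=3 reactions → 2N=10, M+R=10
member 0 (0-1): L=4.8330, (cx,cy)=(0.2888,0.9574)
member 1 (0-2): L=3.1620, (cx,cy)=(1.0000,0.0000)
member 2 (1-2): L=4.9526, (cx,cy)=(0.3566,-0.9343)
member 3 (1-3): L=3.2401, (cx,cy)=(0.9978,-0.0664)
member 4 (2-3): L=4.6495, (cx,cy)=(0.3155,0.9489)
member 5 (2-4): L=2.7380, (cx,cy)=(1.0000,0.0000)
member 6 (3-4): L=4.5914, (cx,cy)=(0.2768,-0.9609)
solve A·x = −loads:
  F[0-1] = -766.7687 N (compression)
  F[0-2] = -525.8110 N (compression)
  F[1-2] = +822.3753 N (tension)
  F[1-3] = -515.8610 N (compression)
  F[2-3] = -809.6738 N (compression)
  F[2-4] = +22.9007 N (tension)
  F[3-4] = -82.7275 N (compression)
  Rx@0 = +747.2900 N
  Ry@0 = +734.0854 N
  Ry@4 = +79.4946 N

822.375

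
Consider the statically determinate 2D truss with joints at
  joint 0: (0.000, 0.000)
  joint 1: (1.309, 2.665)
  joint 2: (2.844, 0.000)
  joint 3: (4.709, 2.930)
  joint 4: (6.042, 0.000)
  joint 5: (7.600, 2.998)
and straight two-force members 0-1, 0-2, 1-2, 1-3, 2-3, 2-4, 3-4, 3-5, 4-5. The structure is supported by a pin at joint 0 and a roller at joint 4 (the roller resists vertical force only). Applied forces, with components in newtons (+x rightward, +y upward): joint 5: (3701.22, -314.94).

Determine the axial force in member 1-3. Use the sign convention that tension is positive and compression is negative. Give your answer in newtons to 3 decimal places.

1964.552

N=6 nodes, M=9 members, R=3 reactions → 2N=12, M+R=12
member 0 (0-1): L=2.9691, (cx,cy)=(0.4409,0.8976)
member 1 (0-2): L=2.8440, (cx,cy)=(1.0000,0.0000)
member 2 (1-2): L=3.0755, (cx,cy)=(0.4991,-0.8665)
member 3 (1-3): L=3.4103, (cx,cy)=(0.9970,0.0777)
member 4 (2-3): L=3.4732, (cx,cy)=(0.5370,0.8436)
member 5 (2-4): L=3.1980, (cx,cy)=(1.0000,0.0000)
member 6 (3-4): L=3.2190, (cx,cy)=(0.4141,-0.9102)
member 7 (3-5): L=2.8918, (cx,cy)=(0.9997,0.0235)
member 8 (4-5): L=3.3787, (cx,cy)=(0.4611,0.8873)
solve A·x = −loads:
  F[0-1] = +2136.5800 N (tension)
  F[0-2] = +2759.2648 N (tension)
  F[1-2] = -2036.9293 N (compression)
  F[1-3] = +1964.5520 N (tension)
  F[2-3] = +2092.3073 N (tension)
  F[2-4] = +619.1047 N (tension)
  F[3-4] = -2005.7604 N (compression)
  F[3-5] = +3913.7973 N (tension)
  F[4-5] = -458.6463 N (compression)
  Rx@0 = -3701.2200 N
  Ry@0 = -1917.7316 N
  Ry@4 = +2232.6716 N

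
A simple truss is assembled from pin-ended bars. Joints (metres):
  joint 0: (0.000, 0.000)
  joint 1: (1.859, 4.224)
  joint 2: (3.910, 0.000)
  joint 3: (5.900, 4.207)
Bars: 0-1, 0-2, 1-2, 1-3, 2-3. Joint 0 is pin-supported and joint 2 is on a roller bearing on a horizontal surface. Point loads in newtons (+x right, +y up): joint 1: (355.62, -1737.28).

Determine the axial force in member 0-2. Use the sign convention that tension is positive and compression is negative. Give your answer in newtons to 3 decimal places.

N=4 nodes, M=5 members, R=3 reactions → 2N=8, M+R=8
member 0 (0-1): L=4.6150, (cx,cy)=(0.4028,0.9153)
member 1 (0-2): L=3.9100, (cx,cy)=(1.0000,0.0000)
member 2 (1-2): L=4.6956, (cx,cy)=(0.4368,-0.8996)
member 3 (1-3): L=4.0410, (cx,cy)=(1.0000,-0.0042)
member 4 (2-3): L=4.6539, (cx,cy)=(0.4276,0.9040)
solve A·x = −loads:
  F[0-1] = -575.9066 N (compression)
  F[0-2] = +587.6058 N (tension)
  F[1-2] = -1345.2800 N (compression)
  F[1-3] = -0.0000 N (tension)
  F[2-3] = +0.0000 N (tension)
  Rx@0 = -355.6200 N
  Ry@0 = +527.1157 N
  Ry@2 = +1210.1643 N

587.606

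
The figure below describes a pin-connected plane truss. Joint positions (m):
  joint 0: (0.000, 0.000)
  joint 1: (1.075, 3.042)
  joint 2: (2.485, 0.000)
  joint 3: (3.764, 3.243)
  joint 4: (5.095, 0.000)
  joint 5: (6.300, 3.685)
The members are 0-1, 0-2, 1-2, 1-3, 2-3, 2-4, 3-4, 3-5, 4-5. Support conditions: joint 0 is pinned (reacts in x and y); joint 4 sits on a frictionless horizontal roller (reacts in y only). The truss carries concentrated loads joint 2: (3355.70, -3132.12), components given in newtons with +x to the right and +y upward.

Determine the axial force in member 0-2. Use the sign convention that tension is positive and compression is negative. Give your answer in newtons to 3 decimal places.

3922.701

N=6 nodes, M=9 members, R=3 reactions → 2N=12, M+R=12
member 0 (0-1): L=3.2264, (cx,cy)=(0.3332,0.9429)
member 1 (0-2): L=2.4850, (cx,cy)=(1.0000,0.0000)
member 2 (1-2): L=3.3529, (cx,cy)=(0.4205,-0.9073)
member 3 (1-3): L=2.6965, (cx,cy)=(0.9972,0.0745)
member 4 (2-3): L=3.4861, (cx,cy)=(0.3669,0.9303)
member 5 (2-4): L=2.6100, (cx,cy)=(1.0000,0.0000)
member 6 (3-4): L=3.5055, (cx,cy)=(0.3797,-0.9251)
member 7 (3-5): L=2.5742, (cx,cy)=(0.9851,0.1717)
member 8 (4-5): L=3.8770, (cx,cy)=(0.3108,0.9505)
solve A·x = −loads:
  F[0-1] = -1701.7201 N (compression)
  F[0-2] = +3922.7012 N (tension)
  F[1-2] = +1664.0878 N (tension)
  F[1-3] = -1270.3390 N (compression)
  F[2-3] = +1743.9429 N (tension)
  F[2-4] = +626.9771 N (tension)
  F[3-4] = -1651.2964 N (compression)
  F[3-5] = -0.0000 N (compression)
  F[4-5] = -0.0000 N (compression)
  Rx@0 = -3355.7000 N
  Ry@0 = +1604.4815 N
  Ry@4 = +1527.6385 N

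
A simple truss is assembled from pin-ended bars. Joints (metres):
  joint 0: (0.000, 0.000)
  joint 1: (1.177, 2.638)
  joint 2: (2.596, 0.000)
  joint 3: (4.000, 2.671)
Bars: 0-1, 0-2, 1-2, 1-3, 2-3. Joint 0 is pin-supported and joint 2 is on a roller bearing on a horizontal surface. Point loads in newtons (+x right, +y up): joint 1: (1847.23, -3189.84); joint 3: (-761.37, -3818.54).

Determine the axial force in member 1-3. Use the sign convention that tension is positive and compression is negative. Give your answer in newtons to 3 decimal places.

N=4 nodes, M=5 members, R=3 reactions → 2N=8, M+R=8
member 0 (0-1): L=2.8887, (cx,cy)=(0.4075,0.9132)
member 1 (0-2): L=2.5960, (cx,cy)=(1.0000,0.0000)
member 2 (1-2): L=2.9954, (cx,cy)=(0.4737,-0.8807)
member 3 (1-3): L=2.8232, (cx,cy)=(0.9999,0.0117)
member 4 (2-3): L=3.0175, (cx,cy)=(0.4653,0.8852)
solve A·x = −loads:
  F[0-1] = +1549.8248 N (tension)
  F[0-2] = +454.3762 N (tension)
  F[1-2] = -5212.5102 N (compression)
  F[1-3] = +1253.6178 N (tension)
  F[2-3] = -4330.4968 N (compression)
  Rx@0 = -1085.8600 N
  Ry@0 = -1415.3392 N
  Ry@2 = +8423.7192 N

1253.618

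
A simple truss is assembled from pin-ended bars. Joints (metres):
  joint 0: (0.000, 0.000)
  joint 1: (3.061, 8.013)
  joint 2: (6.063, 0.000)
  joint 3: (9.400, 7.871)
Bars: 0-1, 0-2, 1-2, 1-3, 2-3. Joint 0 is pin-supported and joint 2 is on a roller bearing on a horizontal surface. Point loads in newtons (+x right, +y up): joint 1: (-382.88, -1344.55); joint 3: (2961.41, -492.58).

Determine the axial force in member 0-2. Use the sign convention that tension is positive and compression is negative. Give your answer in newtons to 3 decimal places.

1453.962

N=4 nodes, M=5 members, R=3 reactions → 2N=8, M+R=8
member 0 (0-1): L=8.5778, (cx,cy)=(0.3569,0.9342)
member 1 (0-2): L=6.0630, (cx,cy)=(1.0000,0.0000)
member 2 (1-2): L=8.5569, (cx,cy)=(0.3508,-0.9364)
member 3 (1-3): L=6.3406, (cx,cy)=(0.9997,-0.0224)
member 4 (2-3): L=8.5492, (cx,cy)=(0.3903,0.9207)
solve A·x = −loads:
  F[0-1] = +3151.3461 N (tension)
  F[0-2] = +1453.9619 N (tension)
  F[1-2] = -4654.6105 N (compression)
  F[1-3] = +3141.2077 N (tension)
  F[2-3] = -458.6108 N (compression)
  Rx@0 = -2578.5300 N
  Ry@0 = -2943.8629 N
  Ry@2 = +4780.9929 N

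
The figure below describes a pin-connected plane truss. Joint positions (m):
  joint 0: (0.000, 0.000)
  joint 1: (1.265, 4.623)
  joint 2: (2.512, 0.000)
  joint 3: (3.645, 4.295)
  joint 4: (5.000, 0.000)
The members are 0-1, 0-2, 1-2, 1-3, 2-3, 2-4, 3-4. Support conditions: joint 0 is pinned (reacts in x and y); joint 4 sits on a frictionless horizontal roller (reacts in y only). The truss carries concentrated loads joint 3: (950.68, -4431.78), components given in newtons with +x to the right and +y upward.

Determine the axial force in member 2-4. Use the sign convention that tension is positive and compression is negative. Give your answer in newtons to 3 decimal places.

1276.887

N=5 nodes, M=7 members, R=3 reactions → 2N=10, M+R=10
member 0 (0-1): L=4.7929, (cx,cy)=(0.2639,0.9645)
member 1 (0-2): L=2.5120, (cx,cy)=(1.0000,0.0000)
member 2 (1-2): L=4.7882, (cx,cy)=(0.2604,-0.9655)
member 3 (1-3): L=2.4025, (cx,cy)=(0.9906,-0.1365)
member 4 (2-3): L=4.4419, (cx,cy)=(0.2551,0.9669)
member 5 (2-4): L=2.4880, (cx,cy)=(1.0000,0.0000)
member 6 (3-4): L=4.5037, (cx,cy)=(0.3009,-0.9537)
solve A·x = −loads:
  F[0-1] = -398.5086 N (compression)
  F[0-2] = +1055.8581 N (tension)
  F[1-2] = +429.0800 N (tension)
  F[1-3] = -218.9739 N (compression)
  F[2-3] = -428.4454 N (compression)
  F[2-4] = +1276.8869 N (tension)
  F[3-4] = -4244.0430 N (compression)
  Rx@0 = -950.6800 N
  Ry@0 = +384.3783 N
  Ry@4 = +4047.4017 N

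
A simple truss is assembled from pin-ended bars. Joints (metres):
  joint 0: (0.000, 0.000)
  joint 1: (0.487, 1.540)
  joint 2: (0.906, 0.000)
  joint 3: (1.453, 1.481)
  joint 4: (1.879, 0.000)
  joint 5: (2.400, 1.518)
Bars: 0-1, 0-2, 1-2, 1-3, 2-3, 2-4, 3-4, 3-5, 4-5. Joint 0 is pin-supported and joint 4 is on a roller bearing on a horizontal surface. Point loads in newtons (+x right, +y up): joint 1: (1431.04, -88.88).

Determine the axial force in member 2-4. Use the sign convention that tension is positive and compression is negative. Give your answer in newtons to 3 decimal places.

343.991

N=6 nodes, M=9 members, R=3 reactions → 2N=12, M+R=12
member 0 (0-1): L=1.6152, (cx,cy)=(0.3015,0.9535)
member 1 (0-2): L=0.9060, (cx,cy)=(1.0000,0.0000)
member 2 (1-2): L=1.5960, (cx,cy)=(0.2625,-0.9649)
member 3 (1-3): L=0.9678, (cx,cy)=(0.9981,-0.0610)
member 4 (2-3): L=1.5788, (cx,cy)=(0.3465,0.9381)
member 5 (2-4): L=0.9730, (cx,cy)=(1.0000,0.0000)
member 6 (3-4): L=1.5411, (cx,cy)=(0.2764,-0.9610)
member 7 (3-5): L=0.9477, (cx,cy)=(0.9992,0.0390)
member 8 (4-5): L=1.6049, (cx,cy)=(0.3246,0.9458)
solve A·x = −loads:
  F[0-1] = +1161.0488 N (tension)
  F[0-2] = +1080.9646 N (tension)
  F[1-2] = -1190.7338 N (compression)
  F[1-3] = -769.7880 N (compression)
  F[2-3] = +1224.8301 N (tension)
  F[2-4] = +343.9913 N (tension)
  F[3-4] = -1244.3851 N (compression)
  F[3-5] = +0.0000 N (tension)
  F[4-5] = -0.0000 N (compression)
  Rx@0 = -1431.0400 N
  Ry@0 = -1107.0147 N
  Ry@4 = +1195.8947 N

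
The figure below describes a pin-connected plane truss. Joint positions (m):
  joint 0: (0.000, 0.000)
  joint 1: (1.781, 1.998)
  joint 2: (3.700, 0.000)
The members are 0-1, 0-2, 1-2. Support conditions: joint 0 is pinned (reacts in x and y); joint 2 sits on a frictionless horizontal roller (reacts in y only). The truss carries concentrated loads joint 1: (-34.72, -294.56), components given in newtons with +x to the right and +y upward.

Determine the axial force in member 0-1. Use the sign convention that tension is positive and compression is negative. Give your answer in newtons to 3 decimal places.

N=3 nodes, M=3 members, R=3 reactions → 2N=6, M+R=6
member 0 (0-1): L=2.6766, (cx,cy)=(0.6654,0.7465)
member 1 (0-2): L=3.7000, (cx,cy)=(1.0000,0.0000)
member 2 (1-2): L=2.7703, (cx,cy)=(0.6927,-0.7212)
solve A·x = −loads:
  F[0-1] = -229.7740 N (compression)
  F[0-2] = +118.1732 N (tension)
  F[1-2] = -170.5968 N (compression)
  Rx@0 = +34.7200 N
  Ry@0 = +171.5219 N
  Ry@2 = +123.0381 N

-229.774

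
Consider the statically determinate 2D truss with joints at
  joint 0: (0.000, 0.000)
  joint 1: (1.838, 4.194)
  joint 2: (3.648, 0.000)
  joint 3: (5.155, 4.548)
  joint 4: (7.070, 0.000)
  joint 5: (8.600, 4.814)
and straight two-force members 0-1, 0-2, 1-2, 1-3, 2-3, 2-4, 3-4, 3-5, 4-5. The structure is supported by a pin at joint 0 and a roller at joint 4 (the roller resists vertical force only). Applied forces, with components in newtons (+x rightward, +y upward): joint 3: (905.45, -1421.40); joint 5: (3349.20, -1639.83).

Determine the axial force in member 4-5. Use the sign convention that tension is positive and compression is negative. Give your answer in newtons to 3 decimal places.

N=6 nodes, M=9 members, R=3 reactions → 2N=12, M+R=12
member 0 (0-1): L=4.5791, (cx,cy)=(0.4014,0.9159)
member 1 (0-2): L=3.6480, (cx,cy)=(1.0000,0.0000)
member 2 (1-2): L=4.5679, (cx,cy)=(0.3962,-0.9181)
member 3 (1-3): L=3.3358, (cx,cy)=(0.9944,0.1061)
member 4 (2-3): L=4.7912, (cx,cy)=(0.3145,0.9492)
member 5 (2-4): L=3.4220, (cx,cy)=(1.0000,0.0000)
member 6 (3-4): L=4.9347, (cx,cy)=(0.3881,-0.9216)
member 7 (3-5): L=3.4553, (cx,cy)=(0.9970,0.0770)
member 8 (4-5): L=5.0513, (cx,cy)=(0.3029,0.9530)
solve A·x = −loads:
  F[0-1] = +3092.9071 N (tension)
  F[0-2] = +3013.1832 N (tension)
  F[1-2] = -2811.5636 N (compression)
  F[1-3] = +2368.9061 N (tension)
  F[2-3] = +2719.4496 N (tension)
  F[2-4] = +1043.7539 N (tension)
  F[3-4] = -4283.5458 N (compression)
  F[3-5] = +3979.5550 N (tension)
  F[4-5] = -2042.1226 N (compression)
  Rx@0 = -4254.6500 N
  Ry@0 = -2832.8139 N
  Ry@4 = +5894.0439 N

-2042.123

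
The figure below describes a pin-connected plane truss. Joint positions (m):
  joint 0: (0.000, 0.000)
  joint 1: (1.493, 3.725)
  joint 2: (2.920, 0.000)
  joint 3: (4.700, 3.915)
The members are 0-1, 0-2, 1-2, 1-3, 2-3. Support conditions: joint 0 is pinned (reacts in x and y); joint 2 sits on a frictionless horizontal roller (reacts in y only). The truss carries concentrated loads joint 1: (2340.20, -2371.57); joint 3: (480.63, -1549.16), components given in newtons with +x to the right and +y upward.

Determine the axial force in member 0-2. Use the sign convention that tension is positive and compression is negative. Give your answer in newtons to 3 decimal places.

1452.027

N=4 nodes, M=5 members, R=3 reactions → 2N=8, M+R=8
member 0 (0-1): L=4.0131, (cx,cy)=(0.3720,0.9282)
member 1 (0-2): L=2.9200, (cx,cy)=(1.0000,0.0000)
member 2 (1-2): L=3.9890, (cx,cy)=(0.3577,-0.9338)
member 3 (1-3): L=3.2126, (cx,cy)=(0.9982,0.0591)
member 4 (2-3): L=4.3007, (cx,cy)=(0.4139,0.9103)
solve A·x = −loads:
  F[0-1] = +3679.2323 N (tension)
  F[0-2] = +1452.0267 N (tension)
  F[1-2] = -6119.5271 N (compression)
  F[1-3] = +1219.9116 N (tension)
  F[2-3] = -1781.0174 N (compression)
  Rx@0 = -2820.8300 N
  Ry@0 = -3415.1321 N
  Ry@2 = +7335.8621 N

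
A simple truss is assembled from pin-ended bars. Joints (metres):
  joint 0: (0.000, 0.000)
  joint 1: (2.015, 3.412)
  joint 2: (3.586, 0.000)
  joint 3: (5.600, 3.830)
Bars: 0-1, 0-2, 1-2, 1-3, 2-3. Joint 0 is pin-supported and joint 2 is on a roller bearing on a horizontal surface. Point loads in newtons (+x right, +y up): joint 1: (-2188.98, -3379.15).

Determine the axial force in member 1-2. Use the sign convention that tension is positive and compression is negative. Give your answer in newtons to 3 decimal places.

202.564

N=4 nodes, M=5 members, R=3 reactions → 2N=8, M+R=8
member 0 (0-1): L=3.9626, (cx,cy)=(0.5085,0.8611)
member 1 (0-2): L=3.5860, (cx,cy)=(1.0000,0.0000)
member 2 (1-2): L=3.7563, (cx,cy)=(0.4182,-0.9083)
member 3 (1-3): L=3.6093, (cx,cy)=(0.9933,0.1158)
member 4 (2-3): L=4.3273, (cx,cy)=(0.4654,0.8851)
solve A·x = −loads:
  F[0-1] = -4138.1073 N (compression)
  F[0-2] = -84.7183 N (compression)
  F[1-2] = +202.5636 N (tension)
  F[1-3] = -0.0000 N (compression)
  F[2-3] = +0.0000 N (tension)
  Rx@0 = +2188.9800 N
  Ry@0 = +3563.1468 N
  Ry@2 = -183.9968 N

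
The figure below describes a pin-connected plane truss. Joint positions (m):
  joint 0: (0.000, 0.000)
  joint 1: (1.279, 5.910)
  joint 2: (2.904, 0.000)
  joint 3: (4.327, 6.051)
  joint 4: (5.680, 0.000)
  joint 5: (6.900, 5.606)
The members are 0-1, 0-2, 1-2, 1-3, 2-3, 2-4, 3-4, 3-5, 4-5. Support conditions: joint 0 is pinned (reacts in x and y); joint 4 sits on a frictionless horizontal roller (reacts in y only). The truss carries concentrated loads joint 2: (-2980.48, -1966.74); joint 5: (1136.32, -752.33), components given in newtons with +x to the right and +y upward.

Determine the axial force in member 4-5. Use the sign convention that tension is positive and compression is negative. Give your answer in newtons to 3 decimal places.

N=6 nodes, M=9 members, R=3 reactions → 2N=12, M+R=12
member 0 (0-1): L=6.0468, (cx,cy)=(0.2115,0.9774)
member 1 (0-2): L=2.9040, (cx,cy)=(1.0000,0.0000)
member 2 (1-2): L=6.1293, (cx,cy)=(0.2651,-0.9642)
member 3 (1-3): L=3.0513, (cx,cy)=(0.9989,0.0462)
member 4 (2-3): L=6.2161, (cx,cy)=(0.2289,0.9734)
member 5 (2-4): L=2.7760, (cx,cy)=(1.0000,0.0000)
member 6 (3-4): L=6.2004, (cx,cy)=(0.2182,-0.9759)
member 7 (3-5): L=2.6112, (cx,cy)=(0.9854,-0.1704)
member 8 (4-5): L=5.7372, (cx,cy)=(0.2126,0.9771)
solve A·x = −loads:
  F[0-1] = +329.3500 N (tension)
  F[0-2] = -1913.8229 N (compression)
  F[1-2] = -326.3514 N (compression)
  F[1-3] = +156.3518 N (tension)
  F[2-3] = +2343.6498 N (tension)
  F[2-4] = +443.6205 N (tension)
  F[3-4] = -2567.1904 N (compression)
  F[3-5] = +1271.4887 N (tension)
  F[4-5] = -548.1804 N (compression)
  Rx@0 = +1844.1600 N
  Ry@0 = -321.8983 N
  Ry@4 = +3040.9683 N

-548.180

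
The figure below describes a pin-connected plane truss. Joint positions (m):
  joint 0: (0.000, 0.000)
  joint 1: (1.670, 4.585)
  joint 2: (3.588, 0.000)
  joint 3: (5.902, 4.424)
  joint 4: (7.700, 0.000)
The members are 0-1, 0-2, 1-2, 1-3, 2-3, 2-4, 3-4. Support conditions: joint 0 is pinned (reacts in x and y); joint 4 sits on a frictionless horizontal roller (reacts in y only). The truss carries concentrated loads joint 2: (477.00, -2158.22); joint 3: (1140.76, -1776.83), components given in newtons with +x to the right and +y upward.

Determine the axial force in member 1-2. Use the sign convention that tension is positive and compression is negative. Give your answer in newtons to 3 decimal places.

1018.520

N=5 nodes, M=7 members, R=3 reactions → 2N=10, M+R=10
member 0 (0-1): L=4.8797, (cx,cy)=(0.3422,0.9396)
member 1 (0-2): L=3.5880, (cx,cy)=(1.0000,0.0000)
member 2 (1-2): L=4.9700, (cx,cy)=(0.3859,-0.9225)
member 3 (1-3): L=4.2351, (cx,cy)=(0.9993,-0.0380)
member 4 (2-3): L=4.9926, (cx,cy)=(0.4635,0.8861)
member 5 (2-4): L=4.1120, (cx,cy)=(1.0000,0.0000)
member 6 (3-4): L=4.7754, (cx,cy)=(0.3765,-0.9264)
solve A·x = −loads:
  F[0-1] = -970.6418 N (compression)
  F[0-2] = +1949.9492 N (tension)
  F[1-2] = +1018.5199 N (tension)
  F[1-3] = -725.7760 N (compression)
  F[2-3] = +1375.2314 N (tension)
  F[2-4] = +1228.6150 N (tension)
  F[3-4] = -3263.1510 N (compression)
  Rx@0 = -1617.7600 N
  Ry@0 = +912.0284 N
  Ry@4 = +3023.0216 N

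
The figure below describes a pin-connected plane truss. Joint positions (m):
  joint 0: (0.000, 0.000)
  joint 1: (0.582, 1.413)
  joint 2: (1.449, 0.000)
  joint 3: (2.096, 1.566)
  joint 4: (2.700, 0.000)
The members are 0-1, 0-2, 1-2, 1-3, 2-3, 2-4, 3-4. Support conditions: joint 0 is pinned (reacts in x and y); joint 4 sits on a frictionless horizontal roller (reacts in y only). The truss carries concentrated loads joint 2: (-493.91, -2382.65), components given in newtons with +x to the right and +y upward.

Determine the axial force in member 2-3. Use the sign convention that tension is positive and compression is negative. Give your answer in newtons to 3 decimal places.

1500.083

N=5 nodes, M=7 members, R=3 reactions → 2N=10, M+R=10
member 0 (0-1): L=1.5282, (cx,cy)=(0.3808,0.9246)
member 1 (0-2): L=1.4490, (cx,cy)=(1.0000,0.0000)
member 2 (1-2): L=1.6578, (cx,cy)=(0.5230,-0.8523)
member 3 (1-3): L=1.5217, (cx,cy)=(0.9949,0.1005)
member 4 (2-3): L=1.6944, (cx,cy)=(0.3818,0.9242)
member 5 (2-4): L=1.2510, (cx,cy)=(1.0000,0.0000)
member 6 (3-4): L=1.6784, (cx,cy)=(0.3599,-0.9330)
solve A·x = −loads:
  F[0-1] = -1193.9395 N (compression)
  F[0-2] = -39.1999 N (compression)
  F[1-2] = +1168.8229 N (tension)
  F[1-3] = -1071.4179 N (compression)
  F[2-3] = +1500.0827 N (tension)
  F[2-4] = +493.1852 N (tension)
  F[3-4] = -1370.5024 N (compression)
  Rx@0 = +493.9100 N
  Ry@0 = +1103.9612 N
  Ry@4 = +1278.6888 N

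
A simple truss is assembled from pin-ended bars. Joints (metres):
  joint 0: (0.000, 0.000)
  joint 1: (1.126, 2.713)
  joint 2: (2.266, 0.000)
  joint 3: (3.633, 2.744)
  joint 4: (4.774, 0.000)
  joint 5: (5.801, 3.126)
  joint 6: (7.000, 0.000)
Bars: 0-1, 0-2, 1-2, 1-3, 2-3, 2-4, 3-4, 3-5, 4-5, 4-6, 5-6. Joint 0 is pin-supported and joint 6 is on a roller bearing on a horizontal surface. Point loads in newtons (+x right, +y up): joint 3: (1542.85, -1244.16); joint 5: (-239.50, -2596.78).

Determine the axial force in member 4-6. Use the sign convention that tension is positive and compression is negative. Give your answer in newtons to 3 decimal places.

1264.033

N=7 nodes, M=11 members, R=3 reactions → 2N=14, M+R=14
member 0 (0-1): L=2.9374, (cx,cy)=(0.3833,0.9236)
member 1 (0-2): L=2.2660, (cx,cy)=(1.0000,0.0000)
member 2 (1-2): L=2.9428, (cx,cy)=(0.3874,-0.9219)
member 3 (1-3): L=2.5072, (cx,cy)=(0.9999,0.0124)
member 4 (2-3): L=3.0657, (cx,cy)=(0.4459,0.8951)
member 5 (2-4): L=2.5080, (cx,cy)=(1.0000,0.0000)
member 6 (3-4): L=2.9718, (cx,cy)=(0.3839,-0.9234)
member 7 (3-5): L=2.2014, (cx,cy)=(0.9848,0.1735)
member 8 (4-5): L=3.2904, (cx,cy)=(0.3121,0.9500)
member 9 (4-6): L=2.2260, (cx,cy)=(1.0000,0.0000)
member 10 (5-6): L=3.3481, (cx,cy)=(0.3581,-0.9337)
solve A·x = −loads:
  F[0-1] = -590.4971 N (compression)
  F[0-2] = +1529.7075 N (tension)
  F[1-2] = +585.5034 N (tension)
  F[1-3] = -453.2094 N (compression)
  F[2-3] = -603.0590 N (compression)
  F[2-4] = +2025.4338 N (tension)
  F[3-4] = -1107.8139 N (compression)
  F[3-5] = -1867.9307 N (compression)
  F[4-5] = +1076.6955 N (tension)
  F[4-6] = +1264.0325 N (tension)
  F[5-6] = -3529.6508 N (compression)
  Rx@0 = -1303.3500 N
  Ry@0 = +545.3889 N
  Ry@6 = +3295.5511 N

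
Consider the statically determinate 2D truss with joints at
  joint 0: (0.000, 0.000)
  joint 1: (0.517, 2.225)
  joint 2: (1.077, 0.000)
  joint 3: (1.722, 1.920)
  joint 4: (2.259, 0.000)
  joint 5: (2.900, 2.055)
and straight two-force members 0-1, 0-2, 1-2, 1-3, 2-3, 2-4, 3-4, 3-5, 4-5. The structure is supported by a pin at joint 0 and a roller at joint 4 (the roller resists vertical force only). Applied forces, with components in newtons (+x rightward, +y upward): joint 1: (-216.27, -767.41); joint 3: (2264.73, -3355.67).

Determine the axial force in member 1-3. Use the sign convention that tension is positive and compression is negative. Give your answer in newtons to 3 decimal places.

622.982

N=6 nodes, M=9 members, R=3 reactions → 2N=12, M+R=12
member 0 (0-1): L=2.2843, (cx,cy)=(0.2263,0.9741)
member 1 (0-2): L=1.0770, (cx,cy)=(1.0000,0.0000)
member 2 (1-2): L=2.2944, (cx,cy)=(0.2441,-0.9698)
member 3 (1-3): L=1.2430, (cx,cy)=(0.9694,-0.2454)
member 4 (2-3): L=2.0254, (cx,cy)=(0.3184,0.9479)
member 5 (2-4): L=1.1820, (cx,cy)=(1.0000,0.0000)
member 6 (3-4): L=1.9937, (cx,cy)=(0.2694,-0.9630)
member 7 (3-5): L=1.1857, (cx,cy)=(0.9935,0.1139)
member 8 (4-5): L=2.1527, (cx,cy)=(0.2978,0.9546)
solve A·x = −loads:
  F[0-1] = +330.9690 N (tension)
  F[0-2] = +1973.5518 N (tension)
  F[1-2] = -1281.4081 N (compression)
  F[1-3] = +622.9816 N (tension)
  F[2-3] = +1310.8994 N (tension)
  F[2-4] = +1243.3398 N (tension)
  F[3-4] = -4616.0604 N (compression)
  F[3-5] = -0.0000 N (tension)
  F[4-5] = -0.0000 N (tension)
  Rx@0 = -2048.4600 N
  Ry@0 = -322.3806 N
  Ry@4 = +4445.4606 N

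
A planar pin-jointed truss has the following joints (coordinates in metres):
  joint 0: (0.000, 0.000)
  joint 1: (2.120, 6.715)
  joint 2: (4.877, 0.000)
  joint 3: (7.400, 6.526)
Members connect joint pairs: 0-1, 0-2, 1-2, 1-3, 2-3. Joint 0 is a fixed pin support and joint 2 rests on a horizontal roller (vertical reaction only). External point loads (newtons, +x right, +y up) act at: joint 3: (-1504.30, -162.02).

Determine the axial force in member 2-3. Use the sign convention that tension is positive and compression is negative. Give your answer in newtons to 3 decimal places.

N=4 nodes, M=5 members, R=3 reactions → 2N=8, M+R=8
member 0 (0-1): L=7.0417, (cx,cy)=(0.3011,0.9536)
member 1 (0-2): L=4.8770, (cx,cy)=(1.0000,0.0000)
member 2 (1-2): L=7.2589, (cx,cy)=(0.3798,-0.9251)
member 3 (1-3): L=5.2834, (cx,cy)=(0.9994,-0.0358)
member 4 (2-3): L=6.9967, (cx,cy)=(0.3606,0.9327)
solve A·x = −loads:
  F[0-1] = -2022.9708 N (compression)
  F[0-2] = -895.2575 N (compression)
  F[1-2] = +2140.4036 N (tension)
  F[1-3] = -1422.8941 N (compression)
  F[2-3] = -228.2788 N (compression)
  Rx@0 = +1504.3000 N
  Ry@0 = +1929.1133 N
  Ry@2 = -1767.0933 N

-228.279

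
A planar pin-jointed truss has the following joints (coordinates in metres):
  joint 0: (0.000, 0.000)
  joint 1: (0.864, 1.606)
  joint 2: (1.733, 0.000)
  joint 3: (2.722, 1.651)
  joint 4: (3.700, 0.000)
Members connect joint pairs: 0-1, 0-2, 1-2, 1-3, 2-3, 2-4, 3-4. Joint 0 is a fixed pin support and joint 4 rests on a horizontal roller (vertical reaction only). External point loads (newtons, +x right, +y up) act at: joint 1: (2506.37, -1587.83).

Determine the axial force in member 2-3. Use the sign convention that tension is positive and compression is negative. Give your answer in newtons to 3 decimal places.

N=5 nodes, M=7 members, R=3 reactions → 2N=10, M+R=10
member 0 (0-1): L=1.8237, (cx,cy)=(0.4738,0.8806)
member 1 (0-2): L=1.7330, (cx,cy)=(1.0000,0.0000)
member 2 (1-2): L=1.8260, (cx,cy)=(0.4759,-0.8795)
member 3 (1-3): L=1.8585, (cx,cy)=(0.9997,0.0242)
member 4 (2-3): L=1.9246, (cx,cy)=(0.5139,0.8579)
member 5 (2-4): L=1.9670, (cx,cy)=(1.0000,0.0000)
member 6 (3-4): L=1.9189, (cx,cy)=(0.5097,-0.8604)
solve A·x = −loads:
  F[0-1] = -146.6537 N (compression)
  F[0-2] = +2575.8505 N (tension)
  F[1-2] = -1707.0908 N (compression)
  F[1-3] = -1763.9717 N (compression)
  F[2-3] = +1750.1584 N (tension)
  F[2-4] = +864.0756 N (tension)
  F[3-4] = -1695.3977 N (compression)
  Rx@0 = -2506.3700 N
  Ry@0 = +129.1502 N
  Ry@4 = +1458.6798 N

1750.158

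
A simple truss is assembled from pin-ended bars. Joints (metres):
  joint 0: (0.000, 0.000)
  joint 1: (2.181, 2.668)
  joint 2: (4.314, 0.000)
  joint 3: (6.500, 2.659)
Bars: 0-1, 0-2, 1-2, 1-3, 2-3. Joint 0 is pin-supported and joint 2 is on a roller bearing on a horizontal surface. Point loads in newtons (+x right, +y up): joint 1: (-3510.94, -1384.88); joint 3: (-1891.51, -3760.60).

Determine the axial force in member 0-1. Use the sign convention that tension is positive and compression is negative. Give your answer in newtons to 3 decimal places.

-2733.511

N=4 nodes, M=5 members, R=3 reactions → 2N=8, M+R=8
member 0 (0-1): L=3.4460, (cx,cy)=(0.6329,0.7742)
member 1 (0-2): L=4.3140, (cx,cy)=(1.0000,0.0000)
member 2 (1-2): L=3.4158, (cx,cy)=(0.6244,-0.7811)
member 3 (1-3): L=4.3190, (cx,cy)=(1.0000,-0.0021)
member 4 (2-3): L=3.4422, (cx,cy)=(0.6351,0.7725)
solve A·x = −loads:
  F[0-1] = -2733.5114 N (compression)
  F[0-2] = -3672.3946 N (compression)
  F[1-2] = +933.3194 N (tension)
  F[1-3] = +1198.0805 N (tension)
  F[2-3] = -4865.0688 N (compression)
  Rx@0 = +5402.4500 N
  Ry@0 = +2116.3631 N
  Ry@2 = +3029.1169 N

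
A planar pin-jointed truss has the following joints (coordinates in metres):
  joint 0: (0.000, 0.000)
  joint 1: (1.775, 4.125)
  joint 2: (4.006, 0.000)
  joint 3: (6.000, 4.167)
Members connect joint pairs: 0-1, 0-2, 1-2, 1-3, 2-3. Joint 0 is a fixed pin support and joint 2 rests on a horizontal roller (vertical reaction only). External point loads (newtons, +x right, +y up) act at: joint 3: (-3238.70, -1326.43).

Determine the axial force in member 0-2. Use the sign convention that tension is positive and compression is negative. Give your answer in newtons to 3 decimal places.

N=4 nodes, M=5 members, R=3 reactions → 2N=8, M+R=8
member 0 (0-1): L=4.4907, (cx,cy)=(0.3953,0.9186)
member 1 (0-2): L=4.0060, (cx,cy)=(1.0000,0.0000)
member 2 (1-2): L=4.6897, (cx,cy)=(0.4757,-0.8796)
member 3 (1-3): L=4.2252, (cx,cy)=(1.0000,0.0099)
member 4 (2-3): L=4.6195, (cx,cy)=(0.4316,0.9020)
solve A·x = −loads:
  F[0-1] = -2948.7496 N (compression)
  F[0-2] = -2073.1694 N (compression)
  F[1-2] = +3049.8395 N (tension)
  F[1-3] = -2616.5498 N (compression)
  F[2-3] = -1441.6399 N (compression)
  Rx@0 = +3238.7000 N
  Ry@0 = +2708.6274 N
  Ry@2 = -1382.1974 N

-2073.169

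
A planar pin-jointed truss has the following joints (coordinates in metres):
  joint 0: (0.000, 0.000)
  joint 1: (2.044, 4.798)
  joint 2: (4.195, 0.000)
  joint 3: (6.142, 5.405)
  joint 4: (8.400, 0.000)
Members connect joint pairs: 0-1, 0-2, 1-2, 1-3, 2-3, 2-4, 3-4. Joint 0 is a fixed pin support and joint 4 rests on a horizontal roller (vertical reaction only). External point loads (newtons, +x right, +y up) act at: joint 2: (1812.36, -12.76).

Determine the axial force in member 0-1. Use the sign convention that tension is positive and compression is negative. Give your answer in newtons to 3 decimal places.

N=5 nodes, M=7 members, R=3 reactions → 2N=10, M+R=10
member 0 (0-1): L=5.2152, (cx,cy)=(0.3919,0.9200)
member 1 (0-2): L=4.1950, (cx,cy)=(1.0000,0.0000)
member 2 (1-2): L=5.2581, (cx,cy)=(0.4091,-0.9125)
member 3 (1-3): L=4.1427, (cx,cy)=(0.9892,0.1465)
member 4 (2-3): L=5.7450, (cx,cy)=(0.3389,0.9408)
member 5 (2-4): L=4.2050, (cx,cy)=(1.0000,0.0000)
member 6 (3-4): L=5.8577, (cx,cy)=(0.3855,-0.9227)
solve A·x = −loads:
  F[0-1] = -6.9431 N (compression)
  F[0-2] = +1815.0812 N (tension)
  F[1-2] = +6.1500 N (tension)
  F[1-3] = -5.2942 N (compression)
  F[2-3] = +7.5978 N (tension)
  F[2-4] = +2.6621 N (tension)
  F[3-4] = -6.9061 N (compression)
  Rx@0 = -1812.3600 N
  Ry@0 = +6.3876 N
  Ry@4 = +6.3724 N

-6.943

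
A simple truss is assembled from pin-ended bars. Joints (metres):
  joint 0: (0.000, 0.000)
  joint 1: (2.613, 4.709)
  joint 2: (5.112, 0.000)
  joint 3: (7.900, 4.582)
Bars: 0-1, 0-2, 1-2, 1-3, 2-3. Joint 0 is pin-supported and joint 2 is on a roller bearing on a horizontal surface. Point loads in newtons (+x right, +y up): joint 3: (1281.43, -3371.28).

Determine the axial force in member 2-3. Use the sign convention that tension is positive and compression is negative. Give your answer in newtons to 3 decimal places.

-3853.956

N=4 nodes, M=5 members, R=3 reactions → 2N=8, M+R=8
member 0 (0-1): L=5.3854, (cx,cy)=(0.4852,0.8744)
member 1 (0-2): L=5.1120, (cx,cy)=(1.0000,0.0000)
member 2 (1-2): L=5.3310, (cx,cy)=(0.4688,-0.8833)
member 3 (1-3): L=5.2885, (cx,cy)=(0.9997,-0.0240)
member 4 (2-3): L=5.3635, (cx,cy)=(0.5198,0.8543)
solve A·x = −loads:
  F[0-1] = +3416.2927 N (tension)
  F[0-2] = -376.1601 N (compression)
  F[1-2] = -3471.1210 N (compression)
  F[1-3] = +3285.6832 N (tension)
  F[2-3] = -3853.9562 N (compression)
  Rx@0 = -1281.4300 N
  Ry@0 = -2987.2146 N
  Ry@2 = +6358.4946 N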